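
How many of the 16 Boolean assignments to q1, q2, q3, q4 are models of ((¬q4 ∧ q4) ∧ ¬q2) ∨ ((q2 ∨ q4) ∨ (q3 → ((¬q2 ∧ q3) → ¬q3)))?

Initial set: {(((¬q4 ∧ q4) ∧ ¬q2) ∨ ((q2 ∨ q4) ∨ (q3 → ((¬q2 ∧ q3) → ¬q3))))}.
(((¬q4 ∧ q4) ∧ ¬q2) ∨ ((q2 ∨ q4) ∨ (q3 → ((¬q2 ∧ q3) → ¬q3)))): β-rule — branch into ((¬q4 ∧ q4) ∧ ¬q2)  //  ((q2 ∨ q4) ∨ (q3 → ((¬q2 ∧ q3) → ¬q3))).
  branch 1 (add ((¬q4 ∧ q4) ∧ ¬q2)):
    ((¬q4 ∧ q4) ∧ ¬q2): α-rule — add (¬q4 ∧ q4), ¬q2.
    (¬q4 ∧ q4): α-rule — add ¬q4, q4.
    × closes — contains both q4 and ¬q4.
  branch 2 (add ((q2 ∨ q4) ∨ (q3 → ((¬q2 ∧ q3) → ¬q3)))):
    ((q2 ∨ q4) ∨ (q3 → ((¬q2 ∧ q3) → ¬q3))): β-rule — branch into (q2 ∨ q4)  //  (q3 → ((¬q2 ∧ q3) → ¬q3)).
      branch 2.1 (add (q2 ∨ q4)):
        (q2 ∨ q4): β-rule — branch into q2  //  q4.
          branch 2.1.1 (add q2):
            ○ open, literals {q2=T}.
          branch 2.1.2 (add q4):
            ○ open, literals {q4=T}.
      branch 2.2 (add (q3 → ((¬q2 ∧ q3) → ¬q3))):
        (q3 → ((¬q2 ∧ q3) → ¬q3)): β-rule — branch into ¬q3  //  ((¬q2 ∧ q3) → ¬q3).
          branch 2.2.1 (add ¬q3):
            ○ open, literals {q3=F}.
          branch 2.2.2 (add ((¬q2 ∧ q3) → ¬q3)):
            ((¬q2 ∧ q3) → ¬q3): β-rule — branch into ¬(¬q2 ∧ q3)  //  ¬q3.
              branch 2.2.2.1 (add ¬(¬q2 ∧ q3)):
                ¬(¬q2 ∧ q3): β-rule — branch into ¬¬q2  //  ¬q3.
                  branch 2.2.2.1.1 (add ¬¬q2):
                    ○ open, literals {q2=T}.
                  branch 2.2.2.1.2 (add ¬q3):
                    ○ open, literals {q3=F}.
              branch 2.2.2.2 (add ¬q3):
                ○ open, literals {q3=F}.
1 branch closed, 6 open.
Each open branch fixes some atoms; the unmentioned ones are free. Counting distinct full assignments: branch {q2=T} (q1, q3, q4) contributes 8 new; branch {q4=T} (q1, q2, q3) contributes 4 new; branch {q3=F} (q1, q2, q4) contributes 2 new; branch {q2=T} (q1, q3, q4) contributes 0 new; branch {q3=F} (q1, q2, q4) contributes 0 new; branch {q3=F} (q1, q2, q4) contributes 0 new. Total: 14.

14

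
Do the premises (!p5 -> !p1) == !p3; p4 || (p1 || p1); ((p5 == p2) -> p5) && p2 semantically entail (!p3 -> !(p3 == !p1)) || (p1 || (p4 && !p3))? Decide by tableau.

Yes

Initial set: {T ((!p5 -> !p1) == !p3); T (p4 || (p1 || p1)); T (((p5 == p2) -> p5) && p2); F ((!p3 -> !(p3 == !p1)) || (p1 || (p4 && !p3)))}.
T (((p5 == p2) -> p5) && p2): α-rule — add T ((p5 == p2) -> p5), T p2.
F ((!p3 -> !(p3 == !p1)) || (p1 || (p4 && !p3))): α-rule — add F (!p3 -> !(p3 == !p1)), F (p1 || (p4 && !p3)).
F (!p3 -> !(p3 == !p1)): α-rule — add T !p3, F !(p3 == !p1).
F (p1 || (p4 && !p3)): α-rule — add F p1, F (p4 && !p3).
T ((!p5 -> !p1) == !p3): β-rule — branch into T (!p5 -> !p1), T !p3  //  F (!p5 -> !p1), F !p3.
  branch 1 (add T (!p5 -> !p1), T !p3):
    T (p4 || (p1 || p1)): β-rule — branch into T p4  //  T (p1 || p1).
      branch 1.1 (add T p4):
        T ((p5 == p2) -> p5): β-rule — branch into F (p5 == p2)  //  T p5.
          branch 1.1.1 (add F (p5 == p2)):
            F !(p3 == !p1): β-rule — branch into T p3, T !p1  //  F p3, F !p1.
              branch 1.1.1.1 (add T p3, T !p1):
                × closes — contains both p3 and !p3.
              branch 1.1.1.2 (add F p3, F !p1):
                × closes — contains both p1 and !p1.
          branch 1.1.2 (add T p5):
            F !(p3 == !p1): β-rule — branch into T p3, T !p1  //  F p3, F !p1.
              branch 1.1.2.1 (add T p3, T !p1):
                × closes — contains both p3 and !p3.
              branch 1.1.2.2 (add F p3, F !p1):
                × closes — contains both p1 and !p1.
      branch 1.2 (add T (p1 || p1)):
        T ((p5 == p2) -> p5): β-rule — branch into F (p5 == p2)  //  T p5.
          branch 1.2.1 (add F (p5 == p2)):
            F !(p3 == !p1): β-rule — branch into T p3, T !p1  //  F p3, F !p1.
              branch 1.2.1.1 (add T p3, T !p1):
                × closes — contains both p3 and !p3.
              branch 1.2.1.2 (add F p3, F !p1):
                × closes — contains both p1 and !p1.
          branch 1.2.2 (add T p5):
            F !(p3 == !p1): β-rule — branch into T p3, T !p1  //  F p3, F !p1.
              branch 1.2.2.1 (add T p3, T !p1):
                × closes — contains both p3 and !p3.
              branch 1.2.2.2 (add F p3, F !p1):
                × closes — contains both p1 and !p1.
  branch 2 (add F (!p5 -> !p1), F !p3):
    × closes — contains both p3 and !p3.
All 9 branches close.
Every branch closed, so the premises entail the conclusion.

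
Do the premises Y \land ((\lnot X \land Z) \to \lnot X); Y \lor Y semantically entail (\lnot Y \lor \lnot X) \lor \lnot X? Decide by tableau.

Initial set: {(Y \land ((\lnot X \land Z) \to \lnot X)); (Y \lor Y); \lnot ((\lnot Y \lor \lnot X) \lor \lnot X)}.
(Y \land ((\lnot X \land Z) \to \lnot X)): α-rule — add Y, ((\lnot X \land Z) \to \lnot X).
\lnot ((\lnot Y \lor \lnot X) \lor \lnot X): α-rule — add \lnot (\lnot Y \lor \lnot X), \lnot \lnot X.
\lnot (\lnot Y \lor \lnot X): α-rule — add \lnot \lnot Y, \lnot \lnot X.
(Y \lor Y): β-rule — branch into Y  //  Y.
  branch 1 (add Y):
    ((\lnot X \land Z) \to \lnot X): β-rule — branch into \lnot (\lnot X \land Z)  //  \lnot X.
      branch 1.1 (add \lnot (\lnot X \land Z)):
        \lnot (\lnot X \land Z): β-rule — branch into \lnot \lnot X  //  \lnot Z.
          branch 1.1.1 (add \lnot \lnot X):
            ○ open, literals {X=T, Y=T}.
          branch 1.1.2 (add \lnot Z):
            ○ open, literals {X=T, Y=T, Z=F}.
      branch 1.2 (add \lnot X):
        × closes — contains both X and \lnot X.
  branch 2 (add Y):
    ((\lnot X \land Z) \to \lnot X): β-rule — branch into \lnot (\lnot X \land Z)  //  \lnot X.
      branch 2.1 (add \lnot (\lnot X \land Z)):
        \lnot (\lnot X \land Z): β-rule — branch into \lnot \lnot X  //  \lnot Z.
          branch 2.1.1 (add \lnot \lnot X):
            ○ open, literals {X=T, Y=T}.
          branch 2.1.2 (add \lnot Z):
            ○ open, literals {X=T, Y=T, Z=F}.
      branch 2.2 (add \lnot X):
        × closes — contains both X and \lnot X.
2 branches closed, 4 open.
An open branch gives a countermodel: X=T, Y=T (unmentioned atoms arbitrary); the premises hold there but the conclusion fails.

No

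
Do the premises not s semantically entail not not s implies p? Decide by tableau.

Yes

Initial set: {T not s; F (not not s implies p)}.
F (not not s implies p): α-rule — add T not not s, F p.
T not not s: drop double negation, giving T s.
× closes — contains both s and not s.
All 1 branch closes.
Every branch closed, so the premises entail the conclusion.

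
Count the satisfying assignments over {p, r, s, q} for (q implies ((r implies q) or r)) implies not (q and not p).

12

Initial set: {((q implies ((r implies q) or r)) implies not (q and not p))}.
((q implies ((r implies q) or r)) implies not (q and not p)): β-rule — branch into not (q implies ((r implies q) or r))  //  not (q and not p).
  branch 1 (add not (q implies ((r implies q) or r))):
    not (q implies ((r implies q) or r)): α-rule — add q, not ((r implies q) or r).
    not ((r implies q) or r): α-rule — add not (r implies q), not r.
    not (r implies q): α-rule — add r, not q.
    × closes — contains both r and not r.
  branch 2 (add not (q and not p)):
    not (q and not p): β-rule — branch into not q  //  not not p.
      branch 2.1 (add not q):
        ○ open, literals {q=false}.
      branch 2.2 (add not not p):
        ○ open, literals {p=true}.
1 branch closed, 2 open.
Each open branch fixes some atoms; the unmentioned ones are free. Counting distinct full assignments: branch {q=false} (p, r, s) contributes 8 new; branch {p=true} (r, s, q) contributes 4 new. Total: 12.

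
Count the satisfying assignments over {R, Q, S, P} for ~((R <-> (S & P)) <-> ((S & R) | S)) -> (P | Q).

14

Initial set: {(~((R <-> (S & P)) <-> ((S & R) | S)) -> (P | Q))}.
(~((R <-> (S & P)) <-> ((S & R) | S)) -> (P | Q)): β-rule — branch into ~~((R <-> (S & P)) <-> ((S & R) | S))  //  (P | Q).
  branch 1 (add ~~((R <-> (S & P)) <-> ((S & R) | S))):
    ~~((R <-> (S & P)) <-> ((S & R) | S)): β-rule — branch into (R <-> (S & P)), ((S & R) | S)  //  ~(R <-> (S & P)), ~((S & R) | S).
      branch 1.1 (add (R <-> (S & P)), ((S & R) | S)):
        (R <-> (S & P)): β-rule — branch into R, (S & P)  //  ~R, ~(S & P).
          branch 1.1.1 (add R, (S & P)):
            (S & P): α-rule — add S, P.
            ((S & R) | S): β-rule — branch into (S & R)  //  S.
              branch 1.1.1.1 (add (S & R)):
                (S & R): α-rule — add S, R.
                ○ open, literals {P=true, R=true, S=true}.
              branch 1.1.1.2 (add S):
                ○ open, literals {P=true, R=true, S=true}.
          branch 1.1.2 (add ~R, ~(S & P)):
            ((S & R) | S): β-rule — branch into (S & R)  //  S.
              branch 1.1.2.1 (add (S & R)):
                (S & R): α-rule — add S, R.
                × closes — contains both R and ~R.
              branch 1.1.2.2 (add S):
                ~(S & P): β-rule — branch into ~S  //  ~P.
                  branch 1.1.2.2.1 (add ~S):
                    × closes — contains both S and ~S.
                  branch 1.1.2.2.2 (add ~P):
                    ○ open, literals {P=false, R=false, S=true}.
      branch 1.2 (add ~(R <-> (S & P)), ~((S & R) | S)):
        ~((S & R) | S): α-rule — add ~(S & R), ~S.
        ~(R <-> (S & P)): β-rule — branch into R, ~(S & P)  //  ~R, (S & P).
          branch 1.2.1 (add R, ~(S & P)):
            ~(S & R): β-rule — branch into ~S  //  ~R.
              branch 1.2.1.1 (add ~S):
                ~(S & P): β-rule — branch into ~S  //  ~P.
                  branch 1.2.1.1.1 (add ~S):
                    ○ open, literals {R=true, S=false}.
                  branch 1.2.1.1.2 (add ~P):
                    ○ open, literals {P=false, R=true, S=false}.
              branch 1.2.1.2 (add ~R):
                × closes — contains both R and ~R.
          branch 1.2.2 (add ~R, (S & P)):
            (S & P): α-rule — add S, P.
            × closes — contains both S and ~S.
  branch 2 (add (P | Q)):
    (P | Q): β-rule — branch into P  //  Q.
      branch 2.1 (add P):
        ○ open, literals {P=true}.
      branch 2.2 (add Q):
        ○ open, literals {Q=true}.
4 branches closed, 7 open.
Each open branch fixes some atoms; the unmentioned ones are free. Counting distinct full assignments: branch {P=true, R=true, S=true} (Q) contributes 2 new; branch {P=true, R=true, S=true} (Q) contributes 0 new; branch {P=false, R=false, S=true} (Q) contributes 2 new; branch {R=true, S=false} (Q, P) contributes 4 new; branch {P=false, R=true, S=false} (Q) contributes 0 new; branch {P=true} (R, Q, S) contributes 4 new; branch {Q=true} (R, S, P) contributes 2 new. Total: 14.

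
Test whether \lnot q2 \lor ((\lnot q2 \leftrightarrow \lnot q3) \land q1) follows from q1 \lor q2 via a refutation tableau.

Initial set: {T (q1 \lor q2); F (\lnot q2 \lor ((\lnot q2 \leftrightarrow \lnot q3) \land q1))}.
F (\lnot q2 \lor ((\lnot q2 \leftrightarrow \lnot q3) \land q1)): α-rule — add F \lnot q2, F ((\lnot q2 \leftrightarrow \lnot q3) \land q1).
T (q1 \lor q2): β-rule — branch into T q1  //  T q2.
  branch 1 (add T q1):
    F ((\lnot q2 \leftrightarrow \lnot q3) \land q1): β-rule — branch into F (\lnot q2 \leftrightarrow \lnot q3)  //  F q1.
      branch 1.1 (add F (\lnot q2 \leftrightarrow \lnot q3)):
        F (\lnot q2 \leftrightarrow \lnot q3): β-rule — branch into T \lnot q2, F \lnot q3  //  F \lnot q2, T \lnot q3.
          branch 1.1.1 (add T \lnot q2, F \lnot q3):
            × closes — contains both q2 and \lnot q2.
          branch 1.1.2 (add F \lnot q2, T \lnot q3):
            ○ open, literals {q1=true, q2=true, q3=false}.
      branch 1.2 (add F q1):
        × closes — contains both q1 and \lnot q1.
  branch 2 (add T q2):
    F ((\lnot q2 \leftrightarrow \lnot q3) \land q1): β-rule — branch into F (\lnot q2 \leftrightarrow \lnot q3)  //  F q1.
      branch 2.1 (add F (\lnot q2 \leftrightarrow \lnot q3)):
        F (\lnot q2 \leftrightarrow \lnot q3): β-rule — branch into T \lnot q2, F \lnot q3  //  F \lnot q2, T \lnot q3.
          branch 2.1.1 (add T \lnot q2, F \lnot q3):
            × closes — contains both q2 and \lnot q2.
          branch 2.1.2 (add F \lnot q2, T \lnot q3):
            ○ open, literals {q2=true, q3=false}.
      branch 2.2 (add F q1):
        ○ open, literals {q1=false, q2=true}.
3 branches closed, 3 open.
An open branch gives a countermodel: q1=true, q2=true, q3=false (unmentioned atoms arbitrary); the premises hold there but the conclusion fails.

No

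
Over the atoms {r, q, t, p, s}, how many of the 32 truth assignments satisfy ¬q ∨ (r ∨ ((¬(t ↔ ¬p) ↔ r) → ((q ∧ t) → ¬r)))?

Initial set: {(¬q ∨ (r ∨ ((¬(t ↔ ¬p) ↔ r) → ((q ∧ t) → ¬r))))}.
(¬q ∨ (r ∨ ((¬(t ↔ ¬p) ↔ r) → ((q ∧ t) → ¬r)))): β-rule — branch into ¬q  //  (r ∨ ((¬(t ↔ ¬p) ↔ r) → ((q ∧ t) → ¬r))).
  branch 1 (add ¬q):
    ○ open, literals {q=false}.
  branch 2 (add (r ∨ ((¬(t ↔ ¬p) ↔ r) → ((q ∧ t) → ¬r)))):
    (r ∨ ((¬(t ↔ ¬p) ↔ r) → ((q ∧ t) → ¬r))): β-rule — branch into r  //  ((¬(t ↔ ¬p) ↔ r) → ((q ∧ t) → ¬r)).
      branch 2.1 (add r):
        ○ open, literals {r=true}.
      branch 2.2 (add ((¬(t ↔ ¬p) ↔ r) → ((q ∧ t) → ¬r))):
        ((¬(t ↔ ¬p) ↔ r) → ((q ∧ t) → ¬r)): β-rule — branch into ¬(¬(t ↔ ¬p) ↔ r)  //  ((q ∧ t) → ¬r).
          branch 2.2.1 (add ¬(¬(t ↔ ¬p) ↔ r)):
            ¬(¬(t ↔ ¬p) ↔ r): β-rule — branch into ¬(t ↔ ¬p), ¬r  //  ¬¬(t ↔ ¬p), r.
              branch 2.2.1.1 (add ¬(t ↔ ¬p), ¬r):
                ¬(t ↔ ¬p): β-rule — branch into t, ¬¬p  //  ¬t, ¬p.
                  branch 2.2.1.1.1 (add t, ¬¬p):
                    ○ open, literals {p=true, r=false, t=true}.
                  branch 2.2.1.1.2 (add ¬t, ¬p):
                    ○ open, literals {p=false, r=false, t=false}.
              branch 2.2.1.2 (add ¬¬(t ↔ ¬p), r):
                ¬¬(t ↔ ¬p): β-rule — branch into t, ¬p  //  ¬t, ¬¬p.
                  branch 2.2.1.2.1 (add t, ¬p):
                    ○ open, literals {p=false, r=true, t=true}.
                  branch 2.2.1.2.2 (add ¬t, ¬¬p):
                    ○ open, literals {p=true, r=true, t=false}.
          branch 2.2.2 (add ((q ∧ t) → ¬r)):
            ((q ∧ t) → ¬r): β-rule — branch into ¬(q ∧ t)  //  ¬r.
              branch 2.2.2.1 (add ¬(q ∧ t)):
                ¬(q ∧ t): β-rule — branch into ¬q  //  ¬t.
                  branch 2.2.2.1.1 (add ¬q):
                    ○ open, literals {q=false}.
                  branch 2.2.2.1.2 (add ¬t):
                    ○ open, literals {t=false}.
              branch 2.2.2.2 (add ¬r):
                ○ open, literals {r=false}.
0 branches closed, 9 open.
Each open branch fixes some atoms; the unmentioned ones are free. Counting distinct full assignments: branch {q=false} (r, t, p, s) contributes 16 new; branch {r=true} (q, t, p, s) contributes 8 new; branch {p=true, r=false, t=true} (q, s) contributes 2 new; branch {p=false, r=false, t=false} (q, s) contributes 2 new; branch {p=false, r=true, t=true} (q, s) contributes 0 new; branch {p=true, r=true, t=false} (q, s) contributes 0 new; branch {q=false} (r, t, p, s) contributes 0 new; branch {t=false} (r, q, p, s) contributes 2 new; branch {r=false} (q, t, p, s) contributes 2 new. Total: 32.

32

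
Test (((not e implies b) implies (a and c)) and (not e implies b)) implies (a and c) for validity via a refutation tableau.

Assume the negation and expand:
Initial set: {F ((((not e implies b) implies (a and c)) and (not e implies b)) implies (a and c))}.
F ((((not e implies b) implies (a and c)) and (not e implies b)) implies (a and c)): α-rule — add T (((not e implies b) implies (a and c)) and (not e implies b)), F (a and c).
T (((not e implies b) implies (a and c)) and (not e implies b)): α-rule — add T ((not e implies b) implies (a and c)), T (not e implies b).
F (a and c): β-rule — branch into F a  //  F c.
  branch 1 (add F a):
    T ((not e implies b) implies (a and c)): β-rule — branch into F (not e implies b)  //  T (a and c).
      branch 1.1 (add F (not e implies b)):
        F (not e implies b): α-rule — add T not e, F b.
        T (not e implies b): β-rule — branch into F not e  //  T b.
          branch 1.1.1 (add F not e):
            × closes — contains both e and not e.
          branch 1.1.2 (add T b):
            × closes — contains both b and not b.
      branch 1.2 (add T (a and c)):
        T (a and c): α-rule — add T a, T c.
        × closes — contains both a and not a.
  branch 2 (add F c):
    T ((not e implies b) implies (a and c)): β-rule — branch into F (not e implies b)  //  T (a and c).
      branch 2.1 (add F (not e implies b)):
        F (not e implies b): α-rule — add T not e, F b.
        T (not e implies b): β-rule — branch into F not e  //  T b.
          branch 2.1.1 (add F not e):
            × closes — contains both e and not e.
          branch 2.1.2 (add T b):
            × closes — contains both b and not b.
      branch 2.2 (add T (a and c)):
        T (a and c): α-rule — add T a, T c.
        × closes — contains both c and not c.
All 6 branches close.
Every branch closed, so the negation is unsatisfiable and the formula is valid.

Valid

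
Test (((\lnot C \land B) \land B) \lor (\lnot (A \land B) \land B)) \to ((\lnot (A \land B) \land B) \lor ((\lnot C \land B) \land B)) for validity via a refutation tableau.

Assume the negation and expand:
Initial set: {\lnot ((((\lnot C \land B) \land B) \lor (\lnot (A \land B) \land B)) \to ((\lnot (A \land B) \land B) \lor ((\lnot C \land B) \land B)))}.
\lnot ((((\lnot C \land B) \land B) \lor (\lnot (A \land B) \land B)) \to ((\lnot (A \land B) \land B) \lor ((\lnot C \land B) \land B))): α-rule — add (((\lnot C \land B) \land B) \lor (\lnot (A \land B) \land B)), \lnot ((\lnot (A \land B) \land B) \lor ((\lnot C \land B) \land B)).
\lnot ((\lnot (A \land B) \land B) \lor ((\lnot C \land B) \land B)): α-rule — add \lnot (\lnot (A \land B) \land B), \lnot ((\lnot C \land B) \land B).
(((\lnot C \land B) \land B) \lor (\lnot (A \land B) \land B)): β-rule — branch into ((\lnot C \land B) \land B)  //  (\lnot (A \land B) \land B).
  branch 1 (add ((\lnot C \land B) \land B)):
    ((\lnot C \land B) \land B): α-rule — add (\lnot C \land B), B.
    (\lnot C \land B): α-rule — add \lnot C, B.
    \lnot (\lnot (A \land B) \land B): β-rule — branch into \lnot \lnot (A \land B)  //  \lnot B.
      branch 1.1 (add \lnot \lnot (A \land B)):
        \lnot \lnot (A \land B): α-rule — add A, B.
        \lnot ((\lnot C \land B) \land B): β-rule — branch into \lnot (\lnot C \land B)  //  \lnot B.
          branch 1.1.1 (add \lnot (\lnot C \land B)):
            \lnot (\lnot C \land B): β-rule — branch into \lnot \lnot C  //  \lnot B.
              branch 1.1.1.1 (add \lnot \lnot C):
                × closes — contains both C and \lnot C.
              branch 1.1.1.2 (add \lnot B):
                × closes — contains both B and \lnot B.
          branch 1.1.2 (add \lnot B):
            × closes — contains both B and \lnot B.
      branch 1.2 (add \lnot B):
        × closes — contains both B and \lnot B.
  branch 2 (add (\lnot (A \land B) \land B)):
    (\lnot (A \land B) \land B): α-rule — add \lnot (A \land B), B.
    \lnot (\lnot (A \land B) \land B): β-rule — branch into \lnot \lnot (A \land B)  //  \lnot B.
      branch 2.1 (add \lnot \lnot (A \land B)):
        \lnot \lnot (A \land B): α-rule — add A, B.
        \lnot ((\lnot C \land B) \land B): β-rule — branch into \lnot (\lnot C \land B)  //  \lnot B.
          branch 2.1.1 (add \lnot (\lnot C \land B)):
            \lnot (A \land B): β-rule — branch into \lnot A  //  \lnot B.
              branch 2.1.1.1 (add \lnot A):
                × closes — contains both A and \lnot A.
              branch 2.1.1.2 (add \lnot B):
                × closes — contains both B and \lnot B.
          branch 2.1.2 (add \lnot B):
            × closes — contains both B and \lnot B.
      branch 2.2 (add \lnot B):
        × closes — contains both B and \lnot B.
All 8 branches close.
Every branch closed, so the negation is unsatisfiable and the formula is valid.

Valid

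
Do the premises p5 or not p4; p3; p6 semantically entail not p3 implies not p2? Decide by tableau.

Initial set: {(p5 or not p4); p3; p6; not (not p3 implies not p2)}.
not (not p3 implies not p2): α-rule — add not p3, not not p2.
× closes — contains both p3 and not p3.
All 1 branch closes.
Every branch closed, so the premises entail the conclusion.

Yes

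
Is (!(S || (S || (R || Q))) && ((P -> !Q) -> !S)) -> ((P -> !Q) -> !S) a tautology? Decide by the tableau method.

Valid

Assume the negation and expand:
Initial set: {!((!(S || (S || (R || Q))) && ((P -> !Q) -> !S)) -> ((P -> !Q) -> !S))}.
!((!(S || (S || (R || Q))) && ((P -> !Q) -> !S)) -> ((P -> !Q) -> !S)): α-rule — add (!(S || (S || (R || Q))) && ((P -> !Q) -> !S)), !((P -> !Q) -> !S).
(!(S || (S || (R || Q))) && ((P -> !Q) -> !S)): α-rule — add !(S || (S || (R || Q))), ((P -> !Q) -> !S).
!((P -> !Q) -> !S): α-rule — add (P -> !Q), !!S.
!(S || (S || (R || Q))): α-rule — add !S, !(S || (R || Q)).
× closes — contains both S and !S.
All 1 branch closes.
Every branch closed, so the negation is unsatisfiable and the formula is valid.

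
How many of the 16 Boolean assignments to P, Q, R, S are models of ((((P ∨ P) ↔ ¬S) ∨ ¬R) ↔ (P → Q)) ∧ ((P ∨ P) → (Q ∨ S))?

10

Initial set: {T (((((P ∨ P) ↔ ¬S) ∨ ¬R) ↔ (P → Q)) ∧ ((P ∨ P) → (Q ∨ S)))}.
T (((((P ∨ P) ↔ ¬S) ∨ ¬R) ↔ (P → Q)) ∧ ((P ∨ P) → (Q ∨ S))): α-rule — add T ((((P ∨ P) ↔ ¬S) ∨ ¬R) ↔ (P → Q)), T ((P ∨ P) → (Q ∨ S)).
T ((((P ∨ P) ↔ ¬S) ∨ ¬R) ↔ (P → Q)): β-rule — branch into T (((P ∨ P) ↔ ¬S) ∨ ¬R), T (P → Q)  //  F (((P ∨ P) ↔ ¬S) ∨ ¬R), F (P → Q).
  branch 1 (add T (((P ∨ P) ↔ ¬S) ∨ ¬R), T (P → Q)):
    T ((P ∨ P) → (Q ∨ S)): β-rule — branch into F (P ∨ P)  //  T (Q ∨ S).
      branch 1.1 (add F (P ∨ P)):
        F (P ∨ P): α-rule — add F P, F P.
        T (((P ∨ P) ↔ ¬S) ∨ ¬R): β-rule — branch into T ((P ∨ P) ↔ ¬S)  //  T ¬R.
          branch 1.1.1 (add T ((P ∨ P) ↔ ¬S)):
            T (P → Q): β-rule — branch into F P  //  T Q.
              branch 1.1.1.1 (add F P):
                T ((P ∨ P) ↔ ¬S): β-rule — branch into T (P ∨ P), T ¬S  //  F (P ∨ P), F ¬S.
                  branch 1.1.1.1.1 (add T (P ∨ P), T ¬S):
                    T (P ∨ P): β-rule — branch into T P  //  T P.
                      branch 1.1.1.1.1.1 (add T P):
                        × closes — contains both P and ¬P.
                      branch 1.1.1.1.1.2 (add T P):
                        × closes — contains both P and ¬P.
                  branch 1.1.1.1.2 (add F (P ∨ P), F ¬S):
                    F (P ∨ P): α-rule — add F P, F P.
                    ○ open, literals {P=F, S=T}.
              branch 1.1.1.2 (add T Q):
                T ((P ∨ P) ↔ ¬S): β-rule — branch into T (P ∨ P), T ¬S  //  F (P ∨ P), F ¬S.
                  branch 1.1.1.2.1 (add T (P ∨ P), T ¬S):
                    T (P ∨ P): β-rule — branch into T P  //  T P.
                      branch 1.1.1.2.1.1 (add T P):
                        × closes — contains both P and ¬P.
                      branch 1.1.1.2.1.2 (add T P):
                        × closes — contains both P and ¬P.
                  branch 1.1.1.2.2 (add F (P ∨ P), F ¬S):
                    F (P ∨ P): α-rule — add F P, F P.
                    ○ open, literals {P=F, Q=T, S=T}.
          branch 1.1.2 (add T ¬R):
            T (P → Q): β-rule — branch into F P  //  T Q.
              branch 1.1.2.1 (add F P):
                ○ open, literals {P=F, R=F}.
              branch 1.1.2.2 (add T Q):
                ○ open, literals {P=F, Q=T, R=F}.
      branch 1.2 (add T (Q ∨ S)):
        T (((P ∨ P) ↔ ¬S) ∨ ¬R): β-rule — branch into T ((P ∨ P) ↔ ¬S)  //  T ¬R.
          branch 1.2.1 (add T ((P ∨ P) ↔ ¬S)):
            T (P → Q): β-rule — branch into F P  //  T Q.
              branch 1.2.1.1 (add F P):
                T (Q ∨ S): β-rule — branch into T Q  //  T S.
                  branch 1.2.1.1.1 (add T Q):
                    T ((P ∨ P) ↔ ¬S): β-rule — branch into T (P ∨ P), T ¬S  //  F (P ∨ P), F ¬S.
                      branch 1.2.1.1.1.1 (add T (P ∨ P), T ¬S):
                        T (P ∨ P): β-rule — branch into T P  //  T P.
                          branch 1.2.1.1.1.1.1 (add T P):
                            × closes — contains both P and ¬P.
                          branch 1.2.1.1.1.1.2 (add T P):
                            × closes — contains both P and ¬P.
                      branch 1.2.1.1.1.2 (add F (P ∨ P), F ¬S):
                        F (P ∨ P): α-rule — add F P, F P.
                        ○ open, literals {P=F, Q=T, S=T}.
                  branch 1.2.1.1.2 (add T S):
                    T ((P ∨ P) ↔ ¬S): β-rule — branch into T (P ∨ P), T ¬S  //  F (P ∨ P), F ¬S.
                      branch 1.2.1.1.2.1 (add T (P ∨ P), T ¬S):
                        × closes — contains both S and ¬S.
                      branch 1.2.1.1.2.2 (add F (P ∨ P), F ¬S):
                        F (P ∨ P): α-rule — add F P, F P.
                        ○ open, literals {P=F, S=T}.
              branch 1.2.1.2 (add T Q):
                T (Q ∨ S): β-rule — branch into T Q  //  T S.
                  branch 1.2.1.2.1 (add T Q):
                    T ((P ∨ P) ↔ ¬S): β-rule — branch into T (P ∨ P), T ¬S  //  F (P ∨ P), F ¬S.
                      branch 1.2.1.2.1.1 (add T (P ∨ P), T ¬S):
                        T (P ∨ P): β-rule — branch into T P  //  T P.
                          branch 1.2.1.2.1.1.1 (add T P):
                            ○ open, literals {P=T, Q=T, S=F}.
                          branch 1.2.1.2.1.1.2 (add T P):
                            ○ open, literals {P=T, Q=T, S=F}.
                      branch 1.2.1.2.1.2 (add F (P ∨ P), F ¬S):
                        F (P ∨ P): α-rule — add F P, F P.
                        ○ open, literals {P=F, Q=T, S=T}.
                  branch 1.2.1.2.2 (add T S):
                    T ((P ∨ P) ↔ ¬S): β-rule — branch into T (P ∨ P), T ¬S  //  F (P ∨ P), F ¬S.
                      branch 1.2.1.2.2.1 (add T (P ∨ P), T ¬S):
                        × closes — contains both S and ¬S.
                      branch 1.2.1.2.2.2 (add F (P ∨ P), F ¬S):
                        F (P ∨ P): α-rule — add F P, F P.
                        ○ open, literals {P=F, Q=T, S=T}.
          branch 1.2.2 (add T ¬R):
            T (P → Q): β-rule — branch into F P  //  T Q.
              branch 1.2.2.1 (add F P):
                T (Q ∨ S): β-rule — branch into T Q  //  T S.
                  branch 1.2.2.1.1 (add T Q):
                    ○ open, literals {P=F, Q=T, R=F}.
                  branch 1.2.2.1.2 (add T S):
                    ○ open, literals {P=F, R=F, S=T}.
              branch 1.2.2.2 (add T Q):
                T (Q ∨ S): β-rule — branch into T Q  //  T S.
                  branch 1.2.2.2.1 (add T Q):
                    ○ open, literals {Q=T, R=F}.
                  branch 1.2.2.2.2 (add T S):
                    ○ open, literals {Q=T, R=F, S=T}.
  branch 2 (add F (((P ∨ P) ↔ ¬S) ∨ ¬R), F (P → Q)):
    F (((P ∨ P) ↔ ¬S) ∨ ¬R): α-rule — add F ((P ∨ P) ↔ ¬S), F ¬R.
    F (P → Q): α-rule — add T P, F Q.
    T ((P ∨ P) → (Q ∨ S)): β-rule — branch into F (P ∨ P)  //  T (Q ∨ S).
      branch 2.1 (add F (P ∨ P)):
        F (P ∨ P): α-rule — add F P, F P.
        × closes — contains both P and ¬P.
      branch 2.2 (add T (Q ∨ S)):
        F ((P ∨ P) ↔ ¬S): β-rule — branch into T (P ∨ P), F ¬S  //  F (P ∨ P), T ¬S.
          branch 2.2.1 (add T (P ∨ P), F ¬S):
            T (Q ∨ S): β-rule — branch into T Q  //  T S.
              branch 2.2.1.1 (add T Q):
                × closes — contains both Q and ¬Q.
              branch 2.2.1.2 (add T S):
                T (P ∨ P): β-rule — branch into T P  //  T P.
                  branch 2.2.1.2.1 (add T P):
                    ○ open, literals {P=T, Q=F, R=T, S=T}.
                  branch 2.2.1.2.2 (add T P):
                    ○ open, literals {P=T, Q=F, R=T, S=T}.
          branch 2.2.2 (add F (P ∨ P), T ¬S):
            F (P ∨ P): α-rule — add F P, F P.
            × closes — contains both P and ¬P.
11 branches closed, 16 open.
Each open branch fixes some atoms; the unmentioned ones are free. Counting distinct full assignments: branch {P=F, S=T} (Q, R) contributes 4 new; branch {P=F, Q=T, S=T} (R) contributes 0 new; branch {P=F, R=F} (Q, S) contributes 2 new; branch {P=F, Q=T, R=F} (S) contributes 0 new; branch {P=F, Q=T, S=T} (R) contributes 0 new; branch {P=F, S=T} (Q, R) contributes 0 new; branch {P=T, Q=T, S=F} (R) contributes 2 new; branch {P=T, Q=T, S=F} (R) contributes 0 new; branch {P=F, Q=T, S=T} (R) contributes 0 new; branch {P=F, Q=T, S=T} (R) contributes 0 new; branch {P=F, Q=T, R=F} (S) contributes 0 new; branch {P=F, R=F, S=T} (Q) contributes 0 new; branch {Q=T, R=F} (P, S) contributes 1 new; branch {Q=T, R=F, S=T} (P) contributes 0 new; branch {P=T, Q=F, R=T, S=T} (none free) contributes 1 new; branch {P=T, Q=F, R=T, S=T} (none free) contributes 0 new. Total: 10.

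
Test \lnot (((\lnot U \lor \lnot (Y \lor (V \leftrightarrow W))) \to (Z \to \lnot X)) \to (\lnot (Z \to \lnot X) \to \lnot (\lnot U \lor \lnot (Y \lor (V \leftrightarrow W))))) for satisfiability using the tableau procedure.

Initial set: {\lnot (((\lnot U \lor \lnot (Y \lor (V \leftrightarrow W))) \to (Z \to \lnot X)) \to (\lnot (Z \to \lnot X) \to \lnot (\lnot U \lor \lnot (Y \lor (V \leftrightarrow W)))))}.
\lnot (((\lnot U \lor \lnot (Y \lor (V \leftrightarrow W))) \to (Z \to \lnot X)) \to (\lnot (Z \to \lnot X) \to \lnot (\lnot U \lor \lnot (Y \lor (V \leftrightarrow W))))): α-rule — add ((\lnot U \lor \lnot (Y \lor (V \leftrightarrow W))) \to (Z \to \lnot X)), \lnot (\lnot (Z \to \lnot X) \to \lnot (\lnot U \lor \lnot (Y \lor (V \leftrightarrow W)))).
\lnot (\lnot (Z \to \lnot X) \to \lnot (\lnot U \lor \lnot (Y \lor (V \leftrightarrow W)))): α-rule — add \lnot (Z \to \lnot X), \lnot \lnot (\lnot U \lor \lnot (Y \lor (V \leftrightarrow W))).
\lnot (Z \to \lnot X): α-rule — add Z, \lnot \lnot X.
((\lnot U \lor \lnot (Y \lor (V \leftrightarrow W))) \to (Z \to \lnot X)): β-rule — branch into \lnot (\lnot U \lor \lnot (Y \lor (V \leftrightarrow W)))  //  (Z \to \lnot X).
  branch 1 (add \lnot (\lnot U \lor \lnot (Y \lor (V \leftrightarrow W)))):
    \lnot (\lnot U \lor \lnot (Y \lor (V \leftrightarrow W))): α-rule — add \lnot \lnot U, \lnot \lnot (Y \lor (V \leftrightarrow W)).
    \lnot \lnot (\lnot U \lor \lnot (Y \lor (V \leftrightarrow W))): β-rule — branch into \lnot U  //  \lnot (Y \lor (V \leftrightarrow W)).
      branch 1.1 (add \lnot U):
        × closes — contains both U and \lnot U.
      branch 1.2 (add \lnot (Y \lor (V \leftrightarrow W))):
        \lnot (Y \lor (V \leftrightarrow W)): α-rule — add \lnot Y, \lnot (V \leftrightarrow W).
        \lnot \lnot (Y \lor (V \leftrightarrow W)): β-rule — branch into Y  //  (V \leftrightarrow W).
          branch 1.2.1 (add Y):
            × closes — contains both Y and \lnot Y.
          branch 1.2.2 (add (V \leftrightarrow W)):
            \lnot (V \leftrightarrow W): β-rule — branch into V, \lnot W  //  \lnot V, W.
              branch 1.2.2.1 (add V, \lnot W):
                (V \leftrightarrow W): β-rule — branch into V, W  //  \lnot V, \lnot W.
                  branch 1.2.2.1.1 (add V, W):
                    × closes — contains both W and \lnot W.
                  branch 1.2.2.1.2 (add \lnot V, \lnot W):
                    × closes — contains both V and \lnot V.
              branch 1.2.2.2 (add \lnot V, W):
                (V \leftrightarrow W): β-rule — branch into V, W  //  \lnot V, \lnot W.
                  branch 1.2.2.2.1 (add V, W):
                    × closes — contains both V and \lnot V.
                  branch 1.2.2.2.2 (add \lnot V, \lnot W):
                    × closes — contains both W and \lnot W.
  branch 2 (add (Z \to \lnot X)):
    \lnot \lnot (\lnot U \lor \lnot (Y \lor (V \leftrightarrow W))): β-rule — branch into \lnot U  //  \lnot (Y \lor (V \leftrightarrow W)).
      branch 2.1 (add \lnot U):
        (Z \to \lnot X): β-rule — branch into \lnot Z  //  \lnot X.
          branch 2.1.1 (add \lnot Z):
            × closes — contains both Z and \lnot Z.
          branch 2.1.2 (add \lnot X):
            × closes — contains both X and \lnot X.
      branch 2.2 (add \lnot (Y \lor (V \leftrightarrow W))):
        \lnot (Y \lor (V \leftrightarrow W)): α-rule — add \lnot Y, \lnot (V \leftrightarrow W).
        (Z \to \lnot X): β-rule — branch into \lnot Z  //  \lnot X.
          branch 2.2.1 (add \lnot Z):
            × closes — contains both Z and \lnot Z.
          branch 2.2.2 (add \lnot X):
            × closes — contains both X and \lnot X.
All 10 branches close.
Every branch closed; the formula is unsatisfiable.

Unsatisfiable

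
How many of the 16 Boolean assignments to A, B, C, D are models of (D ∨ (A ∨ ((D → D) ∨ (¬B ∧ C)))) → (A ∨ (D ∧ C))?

10

Initial set: {((D ∨ (A ∨ ((D → D) ∨ (¬B ∧ C)))) → (A ∨ (D ∧ C)))}.
((D ∨ (A ∨ ((D → D) ∨ (¬B ∧ C)))) → (A ∨ (D ∧ C))): β-rule — branch into ¬(D ∨ (A ∨ ((D → D) ∨ (¬B ∧ C))))  //  (A ∨ (D ∧ C)).
  branch 1 (add ¬(D ∨ (A ∨ ((D → D) ∨ (¬B ∧ C))))):
    ¬(D ∨ (A ∨ ((D → D) ∨ (¬B ∧ C)))): α-rule — add ¬D, ¬(A ∨ ((D → D) ∨ (¬B ∧ C))).
    ¬(A ∨ ((D → D) ∨ (¬B ∧ C))): α-rule — add ¬A, ¬((D → D) ∨ (¬B ∧ C)).
    ¬((D → D) ∨ (¬B ∧ C)): α-rule — add ¬(D → D), ¬(¬B ∧ C).
    ¬(D → D): α-rule — add D, ¬D.
    × closes — contains both D and ¬D.
  branch 2 (add (A ∨ (D ∧ C))):
    (A ∨ (D ∧ C)): β-rule — branch into A  //  (D ∧ C).
      branch 2.1 (add A):
        ○ open, literals {A=T}.
      branch 2.2 (add (D ∧ C)):
        (D ∧ C): α-rule — add D, C.
        ○ open, literals {C=T, D=T}.
1 branch closed, 2 open.
Each open branch fixes some atoms; the unmentioned ones are free. Counting distinct full assignments: branch {A=T} (B, C, D) contributes 8 new; branch {C=T, D=T} (A, B) contributes 2 new. Total: 10.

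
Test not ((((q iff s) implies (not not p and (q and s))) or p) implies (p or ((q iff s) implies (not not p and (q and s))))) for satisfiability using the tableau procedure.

Initial set: {not ((((q iff s) implies (not not p and (q and s))) or p) implies (p or ((q iff s) implies (not not p and (q and s)))))}.
not ((((q iff s) implies (not not p and (q and s))) or p) implies (p or ((q iff s) implies (not not p and (q and s))))): α-rule — add (((q iff s) implies (not not p and (q and s))) or p), not (p or ((q iff s) implies (not not p and (q and s)))).
not (p or ((q iff s) implies (not not p and (q and s)))): α-rule — add not p, not ((q iff s) implies (not not p and (q and s))).
not ((q iff s) implies (not not p and (q and s))): α-rule — add (q iff s), not (not not p and (q and s)).
(((q iff s) implies (not not p and (q and s))) or p): β-rule — branch into ((q iff s) implies (not not p and (q and s)))  //  p.
  branch 1 (add ((q iff s) implies (not not p and (q and s)))):
    (q iff s): β-rule — branch into q, s  //  not q, not s.
      branch 1.1 (add q, s):
        not (not not p and (q and s)): β-rule — branch into not not not p  //  not (q and s).
          branch 1.1.1 (add not not not p):
            not not not p: drop double negation, giving not p.
            ((q iff s) implies (not not p and (q and s))): β-rule — branch into not (q iff s)  //  (not not p and (q and s)).
              branch 1.1.1.1 (add not (q iff s)):
                not (q iff s): β-rule — branch into q, not s  //  not q, s.
                  branch 1.1.1.1.1 (add q, not s):
                    × closes — contains both s and not s.
                  branch 1.1.1.1.2 (add not q, s):
                    × closes — contains both q and not q.
              branch 1.1.1.2 (add (not not p and (q and s))):
                (not not p and (q and s)): α-rule — add not not p, (q and s).
                not not p: drop double negation, giving p.
                × closes — contains both p and not p.
          branch 1.1.2 (add not (q and s)):
            ((q iff s) implies (not not p and (q and s))): β-rule — branch into not (q iff s)  //  (not not p and (q and s)).
              branch 1.1.2.1 (add not (q iff s)):
                not (q and s): β-rule — branch into not q  //  not s.
                  branch 1.1.2.1.1 (add not q):
                    × closes — contains both q and not q.
                  branch 1.1.2.1.2 (add not s):
                    × closes — contains both s and not s.
              branch 1.1.2.2 (add (not not p and (q and s))):
                (not not p and (q and s)): α-rule — add not not p, (q and s).
                not not p: drop double negation, giving p.
                × closes — contains both p and not p.
      branch 1.2 (add not q, not s):
        not (not not p and (q and s)): β-rule — branch into not not not p  //  not (q and s).
          branch 1.2.1 (add not not not p):
            not not not p: drop double negation, giving not p.
            ((q iff s) implies (not not p and (q and s))): β-rule — branch into not (q iff s)  //  (not not p and (q and s)).
              branch 1.2.1.1 (add not (q iff s)):
                not (q iff s): β-rule — branch into q, not s  //  not q, s.
                  branch 1.2.1.1.1 (add q, not s):
                    × closes — contains both q and not q.
                  branch 1.2.1.1.2 (add not q, s):
                    × closes — contains both s and not s.
              branch 1.2.1.2 (add (not not p and (q and s))):
                (not not p and (q and s)): α-rule — add not not p, (q and s).
                not not p: drop double negation, giving p.
                × closes — contains both p and not p.
          branch 1.2.2 (add not (q and s)):
            ((q iff s) implies (not not p and (q and s))): β-rule — branch into not (q iff s)  //  (not not p and (q and s)).
              branch 1.2.2.1 (add not (q iff s)):
                not (q and s): β-rule — branch into not q  //  not s.
                  branch 1.2.2.1.1 (add not q):
                    not (q iff s): β-rule — branch into q, not s  //  not q, s.
                      branch 1.2.2.1.1.1 (add q, not s):
                        × closes — contains both q and not q.
                      branch 1.2.2.1.1.2 (add not q, s):
                        × closes — contains both s and not s.
                  branch 1.2.2.1.2 (add not s):
                    not (q iff s): β-rule — branch into q, not s  //  not q, s.
                      branch 1.2.2.1.2.1 (add q, not s):
                        × closes — contains both q and not q.
                      branch 1.2.2.1.2.2 (add not q, s):
                        × closes — contains both s and not s.
              branch 1.2.2.2 (add (not not p and (q and s))):
                (not not p and (q and s)): α-rule — add not not p, (q and s).
                not not p: drop double negation, giving p.
                × closes — contains both p and not p.
  branch 2 (add p):
    × closes — contains both p and not p.
All 15 branches close.
Every branch closed; the formula is unsatisfiable.

Unsatisfiable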